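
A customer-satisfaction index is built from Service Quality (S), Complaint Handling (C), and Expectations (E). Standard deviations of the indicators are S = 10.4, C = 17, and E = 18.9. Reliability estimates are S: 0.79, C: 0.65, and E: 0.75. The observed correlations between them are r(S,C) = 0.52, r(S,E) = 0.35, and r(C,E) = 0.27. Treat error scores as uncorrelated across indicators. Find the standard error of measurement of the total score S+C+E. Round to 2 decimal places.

Var(total) = 754.37 + 494.966 = 1249.34.
True-score variance = 541.204 + 494.966 = 1036.17, so reliability = 0.8294.
Error variance = 1249.34 − 1036.17 = 213.166; SEM = √213.166 = 14.60.

14.60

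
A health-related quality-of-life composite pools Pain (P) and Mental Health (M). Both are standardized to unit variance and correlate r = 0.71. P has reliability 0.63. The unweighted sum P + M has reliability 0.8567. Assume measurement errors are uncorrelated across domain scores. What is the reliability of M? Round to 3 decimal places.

0.880

Var(P+M) = 2 + 2·0.71 = 3.420.
True-score variance = ρ_P + ρ_M + 2·0.71, so 0.8567 = (0.63 + ρ_M + 1.42) / 3.420.
ρ_M = 0.8567·3.420 − 0.63 − 1.42 = 0.880.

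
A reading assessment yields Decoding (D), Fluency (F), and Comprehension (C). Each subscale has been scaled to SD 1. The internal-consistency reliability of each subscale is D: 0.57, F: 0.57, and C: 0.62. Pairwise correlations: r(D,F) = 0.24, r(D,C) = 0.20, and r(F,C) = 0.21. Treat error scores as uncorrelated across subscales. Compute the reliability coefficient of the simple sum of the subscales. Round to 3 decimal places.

0.712

Var(D+F+C) = 3 + 2·[0.24 + 0.20 + 0.21] = 3 + 1.3 = 4.3.
Under uncorrelated errors the observed covariances equal the true-score covariances, so only the own-variance terms attenuate.
True-score variance = [0.57 + 0.57 + 0.62] + 1.3 = 1.76 + 1.3 = 3.06.
Reliability = 3.06 / 4.3 = 0.712.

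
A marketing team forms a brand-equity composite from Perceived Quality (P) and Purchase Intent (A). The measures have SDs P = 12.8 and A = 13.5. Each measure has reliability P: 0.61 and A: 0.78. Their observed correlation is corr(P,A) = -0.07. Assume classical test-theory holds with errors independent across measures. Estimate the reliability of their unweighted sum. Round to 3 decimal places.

0.677

Var(P+A) = 12.8² + 13.5² + 2·[12.8·13.5·(-0.07)] = 346.09 − 24.192 = 321.898.
Under uncorrelated errors the observed covariances equal the true-score covariances, so only the own-variance terms attenuate.
True-score variance = [12.8²·0.61 + 13.5²·0.78] − 24.192 = 242.097 − 24.192 = 217.905.
Reliability = 217.905 / 321.898 = 0.677.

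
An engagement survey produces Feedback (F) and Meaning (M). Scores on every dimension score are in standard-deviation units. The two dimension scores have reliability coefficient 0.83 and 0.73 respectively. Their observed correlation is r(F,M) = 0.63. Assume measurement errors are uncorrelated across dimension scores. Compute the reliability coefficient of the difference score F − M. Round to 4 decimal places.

0.4054

Var(F−M) = 1 + 1 − 2·0.63 = 2 − 1.26 = 0.74.
With uncorrelated errors the cross-covariances are all true-score covariance, so they carry over unchanged; only the diagonal terms shrink to ρᵢσᵢ².
True-score variance = [0.83 + 0.73] − 1.26 = 1.56 − 1.26 = 0.3.
Reliability = 0.3 / 0.74 = 0.4054.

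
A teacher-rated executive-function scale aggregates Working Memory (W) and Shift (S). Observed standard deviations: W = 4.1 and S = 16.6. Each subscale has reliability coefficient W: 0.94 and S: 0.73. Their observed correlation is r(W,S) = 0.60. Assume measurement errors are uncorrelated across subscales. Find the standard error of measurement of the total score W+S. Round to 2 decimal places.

8.68

Var(total) = 292.37 + 81.672 = 374.042.
True-score variance = 216.96 + 81.672 = 298.632, so reliability = 0.7984.
Error variance = 374.042 − 298.632 = 75.4098; SEM = √75.4098 = 8.68.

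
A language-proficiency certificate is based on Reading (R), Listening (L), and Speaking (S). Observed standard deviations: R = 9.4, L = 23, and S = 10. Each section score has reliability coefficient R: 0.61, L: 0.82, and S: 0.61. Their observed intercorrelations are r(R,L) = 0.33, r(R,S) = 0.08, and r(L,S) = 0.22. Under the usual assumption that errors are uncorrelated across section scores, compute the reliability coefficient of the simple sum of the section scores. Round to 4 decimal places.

0.8272

Var(R+L+S) = 9.4² + 23² + 10² + 2·[9.4·23·0.33 + 9.4·10·0.08 + 23·10·0.22] = 717.36 + 258.932 = 976.292.
Because errors are independent across components, Cov(Tᵢ,Tⱼ) = Cov(Xᵢ,Xⱼ); the off-diagonal part of the true-score variance is the same as above.
True-score variance = [9.4²·0.61 + 23²·0.82 + 10²·0.61] + 258.932 = 548.68 + 258.932 = 807.612.
Reliability = 807.612 / 976.292 = 0.8272.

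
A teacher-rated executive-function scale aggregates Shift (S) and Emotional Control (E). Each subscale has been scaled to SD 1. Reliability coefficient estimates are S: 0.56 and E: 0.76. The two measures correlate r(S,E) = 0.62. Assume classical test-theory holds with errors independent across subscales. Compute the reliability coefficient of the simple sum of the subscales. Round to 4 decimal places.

Var(S+E) = 2 + 2·[0.62] = 2 + 1.24 = 3.24.
Under uncorrelated errors the observed covariances equal the true-score covariances, so only the own-variance terms attenuate.
True-score variance = [0.56 + 0.76] + 1.24 = 1.32 + 1.24 = 2.56.
Reliability = 2.56 / 3.24 = 0.7901.

0.7901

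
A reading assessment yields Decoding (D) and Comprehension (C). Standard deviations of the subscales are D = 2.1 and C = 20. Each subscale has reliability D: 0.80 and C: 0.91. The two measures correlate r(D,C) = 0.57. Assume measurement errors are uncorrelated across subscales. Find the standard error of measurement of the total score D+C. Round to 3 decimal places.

Var(total) = 404.41 + 47.88 = 452.29.
True-score variance = 367.528 + 47.88 = 415.408, so reliability = 0.9185.
Error variance = 452.29 − 415.408 = 36.882; SEM = √36.882 = 6.073.

6.073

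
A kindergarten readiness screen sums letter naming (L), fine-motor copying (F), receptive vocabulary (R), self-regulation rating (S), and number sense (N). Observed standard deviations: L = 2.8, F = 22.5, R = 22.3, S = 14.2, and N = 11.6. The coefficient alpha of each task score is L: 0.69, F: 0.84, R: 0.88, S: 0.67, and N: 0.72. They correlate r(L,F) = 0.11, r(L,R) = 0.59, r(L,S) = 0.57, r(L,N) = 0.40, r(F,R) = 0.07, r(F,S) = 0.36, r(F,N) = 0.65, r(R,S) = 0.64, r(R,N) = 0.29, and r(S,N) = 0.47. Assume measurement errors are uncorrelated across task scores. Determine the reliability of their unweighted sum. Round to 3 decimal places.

Var(L+F+R+S+N) = 2.8² + 22.5² + 22.3² + 14.2² + 11.6² + 2·[2.8·22.5·0.11 + 2.8·22.3·0.59 + 2.8·14.2·0.57 + 2.8·11.6·0.40 + 22.5·22.3·0.07 + 22.5·14.2·0.36 + 22.5·11.6·0.65 + 22.3·14.2·0.64 + 22.3·11.6·0.29 + 14.2·11.6·0.47] = 1347.58 + 1508.63 = 2856.21.
Under uncorrelated errors the observed covariances equal the true-score covariances, so only the own-variance terms attenuate.
True-score variance = [2.8²·0.69 + 22.5²·0.84 + 22.3²·0.88 + 14.2²·0.67 + 11.6²·0.72] + 1508.63 = 1100.26 + 1508.63 = 2608.89.
Reliability = 2608.89 / 2856.21 = 0.913.

0.913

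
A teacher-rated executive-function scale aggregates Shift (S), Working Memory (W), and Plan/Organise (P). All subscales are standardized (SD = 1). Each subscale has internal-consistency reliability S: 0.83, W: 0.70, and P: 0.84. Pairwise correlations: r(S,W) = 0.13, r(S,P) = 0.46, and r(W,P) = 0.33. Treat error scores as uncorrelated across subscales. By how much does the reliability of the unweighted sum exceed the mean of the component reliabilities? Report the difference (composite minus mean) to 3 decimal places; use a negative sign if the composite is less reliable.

0.080

Var(sum) = 3 + 1.84 = 4.84; true-score variance = 2.37 + 1.84 = 4.21; composite reliability = 0.8698.
Mean component reliability = 0.7900.
Difference = 0.8698 − 0.7900 = 0.080.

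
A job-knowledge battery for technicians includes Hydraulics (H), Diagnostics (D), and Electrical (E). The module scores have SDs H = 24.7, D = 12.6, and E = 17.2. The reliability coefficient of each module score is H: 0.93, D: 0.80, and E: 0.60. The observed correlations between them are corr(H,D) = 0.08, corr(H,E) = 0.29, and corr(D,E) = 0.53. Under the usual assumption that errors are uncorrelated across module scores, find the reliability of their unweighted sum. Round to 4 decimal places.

0.8788

Var(H+D+E) = 24.7² + 12.6² + 17.2² + 2·[24.7·12.6·0.08 + 24.7·17.2·0.29 + 12.6·17.2·0.53] = 1064.69 + 525.926 = 1590.62.
Under uncorrelated errors the observed covariances equal the true-score covariances, so only the own-variance terms attenuate.
True-score variance = [24.7²·0.93 + 12.6²·0.80 + 17.2²·0.60] + 525.926 = 871.896 + 525.926 = 1397.82.
Reliability = 1397.82 / 1590.62 = 0.8788.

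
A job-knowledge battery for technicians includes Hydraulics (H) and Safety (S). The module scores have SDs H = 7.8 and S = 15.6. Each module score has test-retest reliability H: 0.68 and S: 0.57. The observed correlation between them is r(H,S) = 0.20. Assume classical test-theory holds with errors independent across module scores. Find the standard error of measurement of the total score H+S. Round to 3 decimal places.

11.141

Var(total) = 304.2 + 48.672 = 352.872.
True-score variance = 180.086 + 48.672 = 228.758, so reliability = 0.6483.
Error variance = 352.872 − 228.758 = 124.114; SEM = √124.114 = 11.141.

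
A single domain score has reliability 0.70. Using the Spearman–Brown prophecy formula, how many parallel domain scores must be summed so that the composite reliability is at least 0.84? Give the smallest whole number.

3

k ≥ ρ*(1−ρ₁)/(ρ₁(1−ρ*)) = 0.84·0.30 / (0.70·0.16) = 2.250.
Smallest integer k = 3.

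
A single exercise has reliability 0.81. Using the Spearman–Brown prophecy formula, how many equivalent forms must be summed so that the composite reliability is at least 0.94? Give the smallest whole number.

4

k ≥ ρ*(1−ρ₁)/(ρ₁(1−ρ*)) = 0.94·0.19 / (0.81·0.06) = 3.675.
Smallest integer k = 4.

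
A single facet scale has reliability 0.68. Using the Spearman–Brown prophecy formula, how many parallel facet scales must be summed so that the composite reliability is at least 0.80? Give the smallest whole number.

2

k ≥ ρ*(1−ρ₁)/(ρ₁(1−ρ*)) = 0.80·0.32 / (0.68·0.20) = 1.882.
Smallest integer k = 2.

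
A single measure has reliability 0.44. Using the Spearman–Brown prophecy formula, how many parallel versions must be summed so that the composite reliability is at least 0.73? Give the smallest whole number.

k ≥ ρ*(1−ρ₁)/(ρ₁(1−ρ*)) = 0.73·0.56 / (0.44·0.27) = 3.441.
Smallest integer k = 4.

4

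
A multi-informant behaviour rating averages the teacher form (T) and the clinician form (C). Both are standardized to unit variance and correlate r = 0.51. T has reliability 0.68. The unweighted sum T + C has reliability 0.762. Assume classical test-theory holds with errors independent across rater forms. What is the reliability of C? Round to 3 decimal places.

0.601

Var(T+C) = 2 + 2·0.51 = 3.020.
True-score variance = ρ_T + ρ_C + 2·0.51, so 0.762 = (0.68 + ρ_C + 1.02) / 3.020.
ρ_C = 0.762·3.020 − 0.68 − 1.02 = 0.601.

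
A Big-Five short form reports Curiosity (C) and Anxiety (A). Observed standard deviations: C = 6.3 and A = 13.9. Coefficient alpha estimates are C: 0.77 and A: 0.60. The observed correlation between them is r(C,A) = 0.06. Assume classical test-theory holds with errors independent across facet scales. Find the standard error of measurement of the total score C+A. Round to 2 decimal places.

Var(total) = 232.9 + 10.5084 = 243.408.
True-score variance = 146.487 + 10.5084 = 156.996, so reliability = 0.6450.
Error variance = 243.408 − 156.996 = 86.4127; SEM = √86.4127 = 9.30.

9.30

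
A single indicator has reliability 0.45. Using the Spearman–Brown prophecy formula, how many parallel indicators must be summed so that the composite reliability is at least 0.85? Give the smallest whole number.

7

k ≥ ρ*(1−ρ₁)/(ρ₁(1−ρ*)) = 0.85·0.55 / (0.45·0.15) = 6.926.
Smallest integer k = 7.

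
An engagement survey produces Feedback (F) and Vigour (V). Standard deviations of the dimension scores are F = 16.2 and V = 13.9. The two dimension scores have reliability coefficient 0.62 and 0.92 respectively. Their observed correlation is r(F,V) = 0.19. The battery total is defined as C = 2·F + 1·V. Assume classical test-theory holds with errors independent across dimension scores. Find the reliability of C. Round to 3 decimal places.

0.707

Var(C) = 2²·16.2² + 13.9² + 2·[2·16.2·13.9·0.19] = 1242.97 + 171.137 = 1414.11.
With uncorrelated errors the cross-covariances are all true-score covariance, so they carry over unchanged; only the diagonal terms shrink to ρᵢσᵢ².
True-score variance = [2²·16.2²·0.62 + 13.9²·0.92] + 171.137 = 828.604 + 171.137 = 999.741.
Reliability = 999.741 / 1414.11 = 0.707.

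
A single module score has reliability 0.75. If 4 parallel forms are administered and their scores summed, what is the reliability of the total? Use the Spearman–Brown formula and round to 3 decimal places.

ρ_k = kρ / (1 + (k−1)ρ) = 4·0.75 / (1 + 3·0.75) = 3.000 / 3.250 = 0.923.

0.923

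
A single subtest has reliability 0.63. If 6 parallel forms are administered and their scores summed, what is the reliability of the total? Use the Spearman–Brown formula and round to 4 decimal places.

0.9108

ρ_k = kρ / (1 + (k−1)ρ) = 6·0.63 / (1 + 5·0.63) = 3.780 / 4.150 = 0.9108.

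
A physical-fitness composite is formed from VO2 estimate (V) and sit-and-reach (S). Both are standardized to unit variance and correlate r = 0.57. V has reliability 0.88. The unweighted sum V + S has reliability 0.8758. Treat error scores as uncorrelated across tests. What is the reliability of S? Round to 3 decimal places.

0.730

Var(V+S) = 2 + 2·0.57 = 3.140.
True-score variance = ρ_V + ρ_S + 2·0.57, so 0.8758 = (0.88 + ρ_S + 1.14) / 3.140.
ρ_S = 0.8758·3.140 − 0.88 − 1.14 = 0.730.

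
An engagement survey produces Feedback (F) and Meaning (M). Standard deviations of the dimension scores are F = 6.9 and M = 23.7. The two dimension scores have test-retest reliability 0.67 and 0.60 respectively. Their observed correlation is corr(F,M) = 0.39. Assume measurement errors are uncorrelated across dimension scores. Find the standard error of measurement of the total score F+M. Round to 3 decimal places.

15.504

Var(total) = 609.3 + 127.553 = 736.853.
True-score variance = 368.913 + 127.553 = 496.466, so reliability = 0.6738.
Error variance = 736.853 − 496.466 = 240.387; SEM = √240.387 = 15.504.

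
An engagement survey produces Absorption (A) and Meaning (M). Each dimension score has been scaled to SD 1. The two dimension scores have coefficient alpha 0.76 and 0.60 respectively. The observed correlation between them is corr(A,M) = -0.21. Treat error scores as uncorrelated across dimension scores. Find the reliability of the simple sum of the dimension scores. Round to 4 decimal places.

Var(A+M) = 2 + 2·[(-0.21)] = 2 − 0.42 = 1.58.
Under uncorrelated errors the observed covariances equal the true-score covariances, so only the own-variance terms attenuate.
True-score variance = [0.76 + 0.60] − 0.42 = 1.36 − 0.42 = 0.94.
Reliability = 0.94 / 1.58 = 0.5949.

0.5949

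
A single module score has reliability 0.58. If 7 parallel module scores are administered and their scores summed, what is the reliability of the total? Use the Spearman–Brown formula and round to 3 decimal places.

0.906

ρ_k = kρ / (1 + (k−1)ρ) = 7·0.58 / (1 + 6·0.58) = 4.060 / 4.480 = 0.906.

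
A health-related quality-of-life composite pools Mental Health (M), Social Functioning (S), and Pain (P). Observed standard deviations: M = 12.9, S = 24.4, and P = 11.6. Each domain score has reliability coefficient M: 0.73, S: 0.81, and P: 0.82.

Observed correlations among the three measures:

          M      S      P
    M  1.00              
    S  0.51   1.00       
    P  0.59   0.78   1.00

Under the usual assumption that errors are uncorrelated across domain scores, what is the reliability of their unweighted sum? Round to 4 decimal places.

0.9007

Var(M+S+P) = 12.9² + 24.4² + 11.6² + 2·[12.9·24.4·0.51 + 12.9·11.6·0.59 + 24.4·11.6·0.78] = 896.33 + 939.173 = 1835.5.
Under uncorrelated errors the observed covariances equal the true-score covariances, so only the own-variance terms attenuate.
True-score variance = [12.9²·0.73 + 24.4²·0.81 + 11.6²·0.82] + 939.173 = 714.06 + 939.173 = 1653.23.
Reliability = 1653.23 / 1835.5 = 0.9007.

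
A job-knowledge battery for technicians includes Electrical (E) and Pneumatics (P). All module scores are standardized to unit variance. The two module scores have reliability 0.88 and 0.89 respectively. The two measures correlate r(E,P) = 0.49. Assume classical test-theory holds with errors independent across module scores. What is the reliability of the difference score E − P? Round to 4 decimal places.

Var(E−P) = 1 + 1 − 2·0.49 = 2 − 0.98 = 1.02.
Under uncorrelated errors the observed covariances equal the true-score covariances, so only the own-variance terms attenuate.
True-score variance = [0.88 + 0.89] − 0.98 = 1.77 − 0.98 = 0.79.
Reliability = 0.79 / 1.02 = 0.7745.

0.7745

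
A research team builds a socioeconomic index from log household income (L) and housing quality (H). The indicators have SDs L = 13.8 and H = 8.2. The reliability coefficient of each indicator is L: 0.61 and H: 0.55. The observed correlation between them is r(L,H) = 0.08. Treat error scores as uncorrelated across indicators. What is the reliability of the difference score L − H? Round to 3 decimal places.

Var(L−H) = 13.8² + 8.2² − 2·13.8·8.2·0.08 = 257.68 − 18.1056 = 239.574.
With uncorrelated errors the cross-covariances are all true-score covariance, so they carry over unchanged; only the diagonal terms shrink to ρᵢσᵢ².
True-score variance = [13.8²·0.61 + 8.2²·0.55] − 18.1056 = 153.15 − 18.1056 = 135.045.
Reliability = 135.045 / 239.574 = 0.564.

0.564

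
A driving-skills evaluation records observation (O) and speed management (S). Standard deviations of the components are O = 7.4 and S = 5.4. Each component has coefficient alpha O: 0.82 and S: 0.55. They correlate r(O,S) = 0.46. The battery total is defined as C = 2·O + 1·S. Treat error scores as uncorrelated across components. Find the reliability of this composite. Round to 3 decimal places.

Var(C) = 2²·7.4² + 5.4² + 2·[2·7.4·5.4·0.46] = 248.2 + 73.5264 = 321.726.
Because errors are independent across components, Cov(Tᵢ,Tⱼ) = Cov(Xᵢ,Xⱼ); the off-diagonal part of the true-score variance is the same as above.
True-score variance = [2²·7.4²·0.82 + 5.4²·0.55] + 73.5264 = 195.651 + 73.5264 = 269.177.
Reliability = 269.177 / 321.726 = 0.837.

0.837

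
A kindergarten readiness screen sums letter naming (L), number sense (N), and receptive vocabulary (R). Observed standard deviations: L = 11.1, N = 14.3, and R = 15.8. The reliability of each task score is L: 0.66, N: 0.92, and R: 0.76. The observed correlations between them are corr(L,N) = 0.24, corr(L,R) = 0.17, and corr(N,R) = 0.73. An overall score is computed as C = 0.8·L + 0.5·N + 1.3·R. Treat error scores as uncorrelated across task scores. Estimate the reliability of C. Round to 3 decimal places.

0.846

Var(C) = 0.8²·11.1² + 0.5²·14.3² + 1.3²·15.8² + 2·[0.4·11.1·14.3·0.24 + 1.04·11.1·15.8·0.17 + 0.65·14.3·15.8·0.73] = 551.869 + 306.908 = 858.776.
Under uncorrelated errors the observed covariances equal the true-score covariances, so only the own-variance terms attenuate.
True-score variance = [0.8²·11.1²·0.66 + 0.5²·14.3²·0.92 + 1.3²·15.8²·0.76] + 306.908 = 419.714 + 306.908 = 726.622.
Reliability = 726.622 / 858.776 = 0.846.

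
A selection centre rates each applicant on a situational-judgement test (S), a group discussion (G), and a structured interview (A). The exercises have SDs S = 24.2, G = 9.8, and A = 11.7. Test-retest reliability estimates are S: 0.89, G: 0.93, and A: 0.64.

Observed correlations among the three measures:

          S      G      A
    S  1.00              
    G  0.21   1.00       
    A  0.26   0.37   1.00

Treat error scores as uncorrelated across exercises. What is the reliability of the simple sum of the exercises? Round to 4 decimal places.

Var(S+G+A) = 24.2² + 9.8² + 11.7² + 2·[24.2·9.8·0.21 + 24.2·11.7·0.26 + 9.8·11.7·0.37] = 818.57 + 331.688 = 1150.26.
With uncorrelated errors the cross-covariances are all true-score covariance, so they carry over unchanged; only the diagonal terms shrink to ρᵢσᵢ².
True-score variance = [24.2²·0.89 + 9.8²·0.93 + 11.7²·0.64] + 331.688 = 698.146 + 331.688 = 1029.83.
Reliability = 1029.83 / 1150.26 = 0.8953.

0.8953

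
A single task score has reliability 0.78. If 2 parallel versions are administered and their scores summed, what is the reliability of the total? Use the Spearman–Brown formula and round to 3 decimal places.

ρ_k = kρ / (1 + (k−1)ρ) = 2·0.78 / (1 + 1·0.78) = 1.560 / 1.780 = 0.876.

0.876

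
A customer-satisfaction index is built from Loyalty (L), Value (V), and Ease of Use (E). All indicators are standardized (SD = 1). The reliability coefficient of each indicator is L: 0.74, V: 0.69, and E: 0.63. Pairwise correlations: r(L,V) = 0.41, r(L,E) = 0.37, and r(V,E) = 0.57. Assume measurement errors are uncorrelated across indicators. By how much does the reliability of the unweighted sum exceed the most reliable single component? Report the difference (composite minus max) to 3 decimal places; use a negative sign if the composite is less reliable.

Var(sum) = 3 + 2.7 = 5.7; true-score variance = 2.06 + 2.7 = 4.76; composite reliability = 0.8351.
Max component reliability = 0.7400.
Difference = 0.8351 − 0.7400 = 0.095.

0.095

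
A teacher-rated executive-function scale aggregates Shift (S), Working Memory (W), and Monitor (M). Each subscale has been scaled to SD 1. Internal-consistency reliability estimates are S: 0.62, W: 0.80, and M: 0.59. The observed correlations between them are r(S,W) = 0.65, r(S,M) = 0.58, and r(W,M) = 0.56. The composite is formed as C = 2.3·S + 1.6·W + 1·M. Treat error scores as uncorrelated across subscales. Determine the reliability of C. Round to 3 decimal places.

0.838

Var(C) = 2.3² + 1.6² + 1 + 2·[3.68·0.65 + 2.3·0.58 + 1.6·0.56] = 8.85 + 9.244 = 18.094.
Because errors are independent across components, Cov(Tᵢ,Tⱼ) = Cov(Xᵢ,Xⱼ); the off-diagonal part of the true-score variance is the same as above.
True-score variance = [2.3²·0.62 + 1.6²·0.80 + 0.59] + 9.244 = 5.9178 + 9.244 = 15.1618.
Reliability = 15.1618 / 18.094 = 0.838.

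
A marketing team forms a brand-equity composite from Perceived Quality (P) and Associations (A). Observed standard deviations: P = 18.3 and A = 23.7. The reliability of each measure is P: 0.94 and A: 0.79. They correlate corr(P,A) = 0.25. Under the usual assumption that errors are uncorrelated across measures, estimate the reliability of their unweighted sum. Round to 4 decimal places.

Var(P+A) = 18.3² + 23.7² + 2·[18.3·23.7·0.25] = 896.58 + 216.855 = 1113.43.
With uncorrelated errors the cross-covariances are all true-score covariance, so they carry over unchanged; only the diagonal terms shrink to ρᵢσᵢ².
True-score variance = [18.3²·0.94 + 23.7²·0.79] + 216.855 = 758.532 + 216.855 = 975.387.
Reliability = 975.387 / 1113.43 = 0.8760.

0.8760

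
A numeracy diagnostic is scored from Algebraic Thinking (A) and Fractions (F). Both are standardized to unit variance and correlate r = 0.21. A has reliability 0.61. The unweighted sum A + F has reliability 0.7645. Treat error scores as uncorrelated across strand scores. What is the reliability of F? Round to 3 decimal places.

Var(A+F) = 2 + 2·0.21 = 2.420.
True-score variance = ρ_A + ρ_F + 2·0.21, so 0.7645 = (0.61 + ρ_F + 0.42) / 2.420.
ρ_F = 0.7645·2.420 − 0.61 − 0.42 = 0.820.

0.820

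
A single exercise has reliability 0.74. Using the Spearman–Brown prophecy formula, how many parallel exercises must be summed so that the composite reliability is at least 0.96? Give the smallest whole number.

k ≥ ρ*(1−ρ₁)/(ρ₁(1−ρ*)) = 0.96·0.26 / (0.74·0.04) = 8.432.
Smallest integer k = 9.

9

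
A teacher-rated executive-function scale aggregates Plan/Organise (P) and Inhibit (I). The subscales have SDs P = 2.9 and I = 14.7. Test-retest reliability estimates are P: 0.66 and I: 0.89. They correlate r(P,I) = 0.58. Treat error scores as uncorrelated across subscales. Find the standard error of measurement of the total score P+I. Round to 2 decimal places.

5.16

Var(total) = 224.5 + 49.4508 = 273.951.
True-score variance = 197.871 + 49.4508 = 247.321, so reliability = 0.9028.
Error variance = 273.951 − 247.321 = 26.6293; SEM = √26.6293 = 5.16.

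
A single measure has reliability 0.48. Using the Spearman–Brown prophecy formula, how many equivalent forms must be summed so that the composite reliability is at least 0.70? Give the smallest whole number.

k ≥ ρ*(1−ρ₁)/(ρ₁(1−ρ*)) = 0.70·0.52 / (0.48·0.30) = 2.528.
Smallest integer k = 3.

3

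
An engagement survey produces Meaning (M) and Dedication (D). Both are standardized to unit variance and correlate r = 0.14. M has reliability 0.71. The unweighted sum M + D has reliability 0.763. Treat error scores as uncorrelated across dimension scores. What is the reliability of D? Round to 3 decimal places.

0.750

Var(M+D) = 2 + 2·0.14 = 2.280.
True-score variance = ρ_M + ρ_D + 2·0.14, so 0.763 = (0.71 + ρ_D + 0.28) / 2.280.
ρ_D = 0.763·2.280 − 0.71 − 0.28 = 0.750.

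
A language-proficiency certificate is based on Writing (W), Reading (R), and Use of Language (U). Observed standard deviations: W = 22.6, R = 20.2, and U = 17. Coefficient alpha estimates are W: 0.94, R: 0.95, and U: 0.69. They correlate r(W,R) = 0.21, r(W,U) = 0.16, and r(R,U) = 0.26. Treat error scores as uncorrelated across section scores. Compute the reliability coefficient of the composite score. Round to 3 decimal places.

Var(W+R+U) = 22.6² + 20.2² + 17² + 2·[22.6·20.2·0.21 + 22.6·17·0.16 + 20.2·17·0.26] = 1207.8 + 493.25 = 1701.05.
Because errors are independent across components, Cov(Tᵢ,Tⱼ) = Cov(Xᵢ,Xⱼ); the off-diagonal part of the true-score variance is the same as above.
True-score variance = [22.6²·0.94 + 20.2²·0.95 + 17²·0.69] + 493.25 = 1067.16 + 493.25 = 1560.41.
Reliability = 1560.41 / 1701.05 = 0.917.

0.917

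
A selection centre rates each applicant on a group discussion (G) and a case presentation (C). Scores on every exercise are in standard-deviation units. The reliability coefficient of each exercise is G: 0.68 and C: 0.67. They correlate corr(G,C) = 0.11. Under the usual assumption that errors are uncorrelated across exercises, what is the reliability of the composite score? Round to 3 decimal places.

Var(G+C) = 2 + 2·[0.11] = 2 + 0.22 = 2.22.
Because errors are independent across components, Cov(Tᵢ,Tⱼ) = Cov(Xᵢ,Xⱼ); the off-diagonal part of the true-score variance is the same as above.
True-score variance = [0.68 + 0.67] + 0.22 = 1.35 + 0.22 = 1.57.
Reliability = 1.57 / 2.22 = 0.707.

0.707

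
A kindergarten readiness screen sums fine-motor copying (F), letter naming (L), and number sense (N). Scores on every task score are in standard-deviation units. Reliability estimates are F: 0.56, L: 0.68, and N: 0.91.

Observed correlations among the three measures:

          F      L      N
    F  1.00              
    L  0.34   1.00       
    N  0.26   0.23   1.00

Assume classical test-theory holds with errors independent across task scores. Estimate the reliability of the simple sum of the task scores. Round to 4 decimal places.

Var(F+L+N) = 3 + 2·[0.34 + 0.26 + 0.23] = 3 + 1.66 = 4.66.
Under uncorrelated errors the observed covariances equal the true-score covariances, so only the own-variance terms attenuate.
True-score variance = [0.56 + 0.68 + 0.91] + 1.66 = 2.15 + 1.66 = 3.81.
Reliability = 3.81 / 4.66 = 0.8176.

0.8176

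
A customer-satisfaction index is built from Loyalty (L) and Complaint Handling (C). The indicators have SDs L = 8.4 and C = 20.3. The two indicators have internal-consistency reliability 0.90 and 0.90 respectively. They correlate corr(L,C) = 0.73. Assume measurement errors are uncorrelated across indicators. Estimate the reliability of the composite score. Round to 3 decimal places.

Var(L+C) = 8.4² + 20.3² + 2·[8.4·20.3·0.73] = 482.65 + 248.959 = 731.609.
Under uncorrelated errors the observed covariances equal the true-score covariances, so only the own-variance terms attenuate.
True-score variance = [8.4²·0.90 + 20.3²·0.90] + 248.959 = 434.385 + 248.959 = 683.344.
Reliability = 683.344 / 731.609 = 0.934.

0.934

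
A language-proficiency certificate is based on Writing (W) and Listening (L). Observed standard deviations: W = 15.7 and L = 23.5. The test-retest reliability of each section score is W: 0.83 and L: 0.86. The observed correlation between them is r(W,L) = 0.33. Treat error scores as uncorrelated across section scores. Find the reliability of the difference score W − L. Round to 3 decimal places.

Var(W−L) = 15.7² + 23.5² − 2·15.7·23.5·0.33 = 798.74 − 243.507 = 555.233.
Because errors are independent across components, Cov(Tᵢ,Tⱼ) = Cov(Xᵢ,Xⱼ); the off-diagonal part of the true-score variance is the same as above.
True-score variance = [15.7²·0.83 + 23.5²·0.86] − 243.507 = 679.522 − 243.507 = 436.015.
Reliability = 436.015 / 555.233 = 0.785.

0.785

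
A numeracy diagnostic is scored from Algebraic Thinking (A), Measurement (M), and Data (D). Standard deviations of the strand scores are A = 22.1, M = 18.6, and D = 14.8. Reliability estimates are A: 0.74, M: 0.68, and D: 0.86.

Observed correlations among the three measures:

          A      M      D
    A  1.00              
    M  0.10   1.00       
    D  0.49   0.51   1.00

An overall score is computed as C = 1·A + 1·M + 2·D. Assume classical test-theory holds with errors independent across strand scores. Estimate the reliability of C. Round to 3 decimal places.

Var(C) = 22.1² + 18.6² + 2²·14.8² + 2·[22.1·18.6·0.10 + 2·22.1·14.8·0.49 + 2·18.6·14.8·0.51] = 1710.53 + 1284.86 = 2995.39.
Because errors are independent across components, Cov(Tᵢ,Tⱼ) = Cov(Xᵢ,Xⱼ); the off-diagonal part of the true-score variance is the same as above.
True-score variance = [22.1²·0.74 + 18.6²·0.68 + 2²·14.8²·0.86] + 1284.86 = 1350.17 + 1284.86 = 2635.03.
Reliability = 2635.03 / 2995.39 = 0.880.

0.880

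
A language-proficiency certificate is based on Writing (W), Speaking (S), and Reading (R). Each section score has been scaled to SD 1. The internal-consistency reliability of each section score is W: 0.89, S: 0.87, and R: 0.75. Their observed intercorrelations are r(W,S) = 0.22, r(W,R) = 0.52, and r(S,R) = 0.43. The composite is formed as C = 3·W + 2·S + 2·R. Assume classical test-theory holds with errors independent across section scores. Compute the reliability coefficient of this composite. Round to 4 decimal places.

0.9144

Var(C) = 3² + 2² + 2² + 2·[6·0.22 + 6·0.52 + 4·0.43] = 17 + 12.32 = 29.32.
Under uncorrelated errors the observed covariances equal the true-score covariances, so only the own-variance terms attenuate.
True-score variance = [3²·0.89 + 2²·0.87 + 2²·0.75] + 12.32 = 14.49 + 12.32 = 26.81.
Reliability = 26.81 / 29.32 = 0.9144.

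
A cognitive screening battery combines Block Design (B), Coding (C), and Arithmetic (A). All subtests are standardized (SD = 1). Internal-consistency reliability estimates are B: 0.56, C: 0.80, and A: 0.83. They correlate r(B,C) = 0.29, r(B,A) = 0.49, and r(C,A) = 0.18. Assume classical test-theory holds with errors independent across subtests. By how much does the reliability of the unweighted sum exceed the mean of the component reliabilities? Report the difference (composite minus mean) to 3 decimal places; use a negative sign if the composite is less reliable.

Var(sum) = 3 + 1.92 = 4.92; true-score variance = 2.19 + 1.92 = 4.11; composite reliability = 0.8354.
Mean component reliability = 0.7300.
Difference = 0.8354 − 0.7300 = 0.105.

0.105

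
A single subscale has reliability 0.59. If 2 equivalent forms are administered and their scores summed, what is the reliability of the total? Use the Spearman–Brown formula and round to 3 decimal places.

0.742

ρ_k = kρ / (1 + (k−1)ρ) = 2·0.59 / (1 + 1·0.59) = 1.180 / 1.590 = 0.742.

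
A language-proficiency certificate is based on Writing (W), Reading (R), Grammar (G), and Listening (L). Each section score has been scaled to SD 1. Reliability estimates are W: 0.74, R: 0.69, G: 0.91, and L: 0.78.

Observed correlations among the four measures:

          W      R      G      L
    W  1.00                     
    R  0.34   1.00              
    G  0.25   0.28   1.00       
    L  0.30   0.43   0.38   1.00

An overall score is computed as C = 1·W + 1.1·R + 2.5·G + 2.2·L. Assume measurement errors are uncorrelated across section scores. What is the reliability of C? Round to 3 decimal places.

0.907

Var(C) = 1 + 1.1² + 2.5² + 2.2² + 2·[1.1·0.34 + 2.5·0.25 + 2.2·0.30 + 2.75·0.28 + 2.42·0.43 + 5.5·0.38] = 13.3 + 11.1192 = 24.4192.
Under uncorrelated errors the observed covariances equal the true-score covariances, so only the own-variance terms attenuate.
True-score variance = [0.74 + 1.1²·0.69 + 2.5²·0.91 + 2.2²·0.78] + 11.1192 = 11.0376 + 11.1192 = 22.1568.
Reliability = 22.1568 / 24.4192 = 0.907.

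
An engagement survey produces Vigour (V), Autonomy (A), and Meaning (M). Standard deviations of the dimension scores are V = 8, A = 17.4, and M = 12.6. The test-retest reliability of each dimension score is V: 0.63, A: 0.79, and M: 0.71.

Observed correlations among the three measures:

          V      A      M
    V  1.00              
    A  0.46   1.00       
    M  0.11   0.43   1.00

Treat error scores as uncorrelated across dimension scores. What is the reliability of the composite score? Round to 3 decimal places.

0.846

Var(V+A+M) = 8² + 17.4² + 12.6² + 2·[8·17.4·0.46 + 8·12.6·0.11 + 17.4·12.6·0.43] = 525.52 + 338.786 = 864.306.
Because errors are independent across components, Cov(Tᵢ,Tⱼ) = Cov(Xᵢ,Xⱼ); the off-diagonal part of the true-score variance is the same as above.
True-score variance = [8²·0.63 + 17.4²·0.79 + 12.6²·0.71] + 338.786 = 392.22 + 338.786 = 731.006.
Reliability = 731.006 / 864.306 = 0.846.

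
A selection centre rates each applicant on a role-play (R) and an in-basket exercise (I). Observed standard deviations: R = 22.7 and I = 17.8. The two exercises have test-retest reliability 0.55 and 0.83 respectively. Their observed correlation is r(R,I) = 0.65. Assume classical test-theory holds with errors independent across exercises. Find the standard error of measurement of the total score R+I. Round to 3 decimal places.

Var(total) = 832.13 + 525.278 = 1357.41.
True-score variance = 546.387 + 525.278 = 1071.66, so reliability = 0.7895.
Error variance = 1357.41 − 1071.66 = 285.743; SEM = √285.743 = 16.904.

16.904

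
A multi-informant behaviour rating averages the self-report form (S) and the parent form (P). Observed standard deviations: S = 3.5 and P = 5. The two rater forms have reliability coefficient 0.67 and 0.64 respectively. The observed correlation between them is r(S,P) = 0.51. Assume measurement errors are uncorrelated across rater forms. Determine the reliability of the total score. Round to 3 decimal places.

Var(S+P) = 3.5² + 5² + 2·[3.5·5·0.51] = 37.25 + 17.85 = 55.1.
Under uncorrelated errors the observed covariances equal the true-score covariances, so only the own-variance terms attenuate.
True-score variance = [3.5²·0.67 + 5²·0.64] + 17.85 = 24.2075 + 17.85 = 42.0575.
Reliability = 42.0575 / 55.1 = 0.763.

0.763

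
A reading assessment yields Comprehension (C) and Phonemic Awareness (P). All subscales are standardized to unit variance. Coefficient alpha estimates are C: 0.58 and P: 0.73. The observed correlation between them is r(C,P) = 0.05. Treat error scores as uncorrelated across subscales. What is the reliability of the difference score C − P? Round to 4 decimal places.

Var(C−P) = 1 + 1 − 2·0.05 = 2 − 0.1 = 1.9.
Because errors are independent across components, Cov(Tᵢ,Tⱼ) = Cov(Xᵢ,Xⱼ); the off-diagonal part of the true-score variance is the same as above.
True-score variance = [0.58 + 0.73] − 0.1 = 1.31 − 0.1 = 1.21.
Reliability = 1.21 / 1.9 = 0.6368.

0.6368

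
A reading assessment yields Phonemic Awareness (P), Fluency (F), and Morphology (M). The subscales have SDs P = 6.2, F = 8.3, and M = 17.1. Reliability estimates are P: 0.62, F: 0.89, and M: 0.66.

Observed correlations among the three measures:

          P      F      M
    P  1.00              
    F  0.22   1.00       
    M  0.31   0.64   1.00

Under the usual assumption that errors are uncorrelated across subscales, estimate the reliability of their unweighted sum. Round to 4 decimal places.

Var(P+F+M) = 6.2² + 8.3² + 17.1² + 2·[6.2·8.3·0.22 + 6.2·17.1·0.31 + 8.3·17.1·0.64] = 399.74 + 270.045 = 669.785.
Under uncorrelated errors the observed covariances equal the true-score covariances, so only the own-variance terms attenuate.
True-score variance = [6.2²·0.62 + 8.3²·0.89 + 17.1²·0.66] + 270.045 = 278.136 + 270.045 = 548.181.
Reliability = 548.181 / 669.785 = 0.8184.

0.8184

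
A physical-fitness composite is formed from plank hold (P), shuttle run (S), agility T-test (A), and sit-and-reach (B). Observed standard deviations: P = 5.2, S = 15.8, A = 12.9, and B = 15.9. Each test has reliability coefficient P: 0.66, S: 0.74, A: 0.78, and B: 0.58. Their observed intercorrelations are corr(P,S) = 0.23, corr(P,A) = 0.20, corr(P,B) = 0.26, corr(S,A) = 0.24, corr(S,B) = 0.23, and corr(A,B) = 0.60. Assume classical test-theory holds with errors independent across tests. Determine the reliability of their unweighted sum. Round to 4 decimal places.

Var(P+S+A+B) = 5.2² + 15.8² + 12.9² + 15.9² + 2·[5.2·15.8·0.23 + 5.2·12.9·0.20 + 5.2·15.9·0.26 + 15.8·12.9·0.24 + 15.8·15.9·0.23 + 12.9·15.9·0.60] = 695.9 + 567.146 = 1263.05.
Because errors are independent across components, Cov(Tᵢ,Tⱼ) = Cov(Xᵢ,Xⱼ); the off-diagonal part of the true-score variance is the same as above.
True-score variance = [5.2²·0.66 + 15.8²·0.74 + 12.9²·0.78 + 15.9²·0.58] + 567.146 = 479.01 + 567.146 = 1046.16.
Reliability = 1046.16 / 1263.05 = 0.8283.

0.8283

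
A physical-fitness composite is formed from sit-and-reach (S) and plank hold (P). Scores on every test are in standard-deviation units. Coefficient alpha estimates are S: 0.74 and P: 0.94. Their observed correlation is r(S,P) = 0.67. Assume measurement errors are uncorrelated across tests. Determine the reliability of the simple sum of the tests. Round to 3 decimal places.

Var(S+P) = 2 + 2·[0.67] = 2 + 1.34 = 3.34.
Under uncorrelated errors the observed covariances equal the true-score covariances, so only the own-variance terms attenuate.
True-score variance = [0.74 + 0.94] + 1.34 = 1.68 + 1.34 = 3.02.
Reliability = 3.02 / 3.34 = 0.904.

0.904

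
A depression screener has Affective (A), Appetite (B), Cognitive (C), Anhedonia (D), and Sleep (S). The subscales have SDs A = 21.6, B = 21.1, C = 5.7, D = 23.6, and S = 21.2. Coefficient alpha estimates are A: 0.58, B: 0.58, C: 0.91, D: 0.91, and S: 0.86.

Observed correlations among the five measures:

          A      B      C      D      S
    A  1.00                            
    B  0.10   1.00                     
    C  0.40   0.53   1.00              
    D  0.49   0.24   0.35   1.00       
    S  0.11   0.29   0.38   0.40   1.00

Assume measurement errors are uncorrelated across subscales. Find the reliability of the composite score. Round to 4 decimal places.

0.8738

Var(A+B+C+D+S) = 21.6² + 21.1² + 5.7² + 23.6² + 21.2² + 2·[21.6·21.1·0.10 + 21.6·5.7·0.40 + 21.6·23.6·0.49 + 21.6·21.2·0.11 + 21.1·5.7·0.53 + 21.1·23.6·0.24 + 21.1·21.2·0.29 + 5.7·23.6·0.35 + 5.7·21.2·0.38 + 23.6·21.2·0.40] = 1950.66 + 2002.17 = 3952.83.
Because errors are independent across components, Cov(Tᵢ,Tⱼ) = Cov(Xᵢ,Xⱼ); the off-diagonal part of the true-score variance is the same as above.
True-score variance = [21.6²·0.58 + 21.1²·0.58 + 5.7²·0.91 + 23.6²·0.91 + 21.2²·0.86] + 2002.17 = 1451.74 + 2002.17 = 3453.91.
Reliability = 3453.91 / 3952.83 = 0.8738.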